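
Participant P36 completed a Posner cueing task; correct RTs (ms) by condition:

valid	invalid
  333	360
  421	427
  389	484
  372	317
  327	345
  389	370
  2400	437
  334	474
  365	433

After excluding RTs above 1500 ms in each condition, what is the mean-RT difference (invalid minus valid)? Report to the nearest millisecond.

valid: exclude 2400
M(valid) = 2930/8 = 366.250
M(invalid) = 3647/9 = 405.222
Difference = 405.222 − 366.250 = 38.972 ms

39 ms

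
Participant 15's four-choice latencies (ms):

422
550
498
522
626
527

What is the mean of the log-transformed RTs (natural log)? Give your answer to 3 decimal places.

6.255

ln(RT): 6.0450, 6.3099, 6.2106, 6.2577, 6.4394, 6.2672
Σ ln(RT) = 37.5297
Mean = 37.5297/6 = 6.25496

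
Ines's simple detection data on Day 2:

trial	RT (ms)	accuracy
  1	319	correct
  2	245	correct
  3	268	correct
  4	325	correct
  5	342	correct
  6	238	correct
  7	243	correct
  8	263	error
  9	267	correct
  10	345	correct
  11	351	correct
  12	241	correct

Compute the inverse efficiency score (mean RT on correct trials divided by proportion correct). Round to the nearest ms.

316 ms

Correct trials (n=11): 319, 245, 268, 325, 342, 238, 243, 267, 345, 351, 241
Mean correct RT = 3184/11 = 289.4545 ms
Proportion correct = 11/12
IES = 289.4545 / (11/12) = 315.769 ms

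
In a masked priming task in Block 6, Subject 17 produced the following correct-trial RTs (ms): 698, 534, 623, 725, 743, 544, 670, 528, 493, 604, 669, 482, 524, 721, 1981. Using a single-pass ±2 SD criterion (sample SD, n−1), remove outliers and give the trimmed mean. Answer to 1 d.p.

611.3 ms

n = 15, ΣRT = 10539, M = 702.600
Σ(x−M)² = 1863609.60; s = √(1863609.60/14) = 364.849
Cutoffs: 702.600 ± 2·364.849 → [-27.1, 1432.3]
Outside: 1981 → excluded.
Retained (n=14): Σ = 8558, mean = 8558/14 = 611.286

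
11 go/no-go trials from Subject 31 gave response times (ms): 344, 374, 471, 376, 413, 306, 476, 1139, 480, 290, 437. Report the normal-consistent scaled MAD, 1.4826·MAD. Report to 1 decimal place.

93.4 ms

Sorted: 290, 306, 344, 374, 376, 413, 437, 471, 476, 480, 1139 → median = 413
|x − 413| sorted: 0, 24, 37, 39, 58, 63, 67, 69, 107, 123, 726 → MAD = 63
Robust SD ≈ 1.4826 × 63 = 93.404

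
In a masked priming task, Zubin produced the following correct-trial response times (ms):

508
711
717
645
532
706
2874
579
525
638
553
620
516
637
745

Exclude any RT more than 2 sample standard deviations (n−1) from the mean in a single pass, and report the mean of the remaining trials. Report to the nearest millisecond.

n = 15, ΣRT = 11506, M = 767.067
Σ(x−M)² = 4844334.93; s = √(4844334.93/14) = 588.238
Cutoffs: 767.067 ± 2·588.238 → [-409.4, 1943.5]
Outside: 2874 → excluded.
Retained (n=14): Σ = 8632, mean = 8632/14 = 616.571

617 ms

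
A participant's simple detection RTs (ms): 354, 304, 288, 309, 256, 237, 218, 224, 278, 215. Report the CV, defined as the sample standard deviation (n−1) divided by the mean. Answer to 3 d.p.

n = 10, Σ = 2683, M = 268.3000
Σ(x−M)² = 19222.100; s = √(19222.100/9) = 46.2146
CV = 46.2146 / 268.3000 = 0.17225

0.172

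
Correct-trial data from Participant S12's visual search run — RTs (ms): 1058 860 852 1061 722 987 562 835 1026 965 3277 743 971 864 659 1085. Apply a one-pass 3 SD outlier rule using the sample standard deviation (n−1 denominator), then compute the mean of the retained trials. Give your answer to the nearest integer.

883 ms

n = 16, ΣRT = 16527, M = 1032.938
Σ(x−M)² = 5723274.94; s = √(5723274.94/15) = 617.699
Cutoffs: 1032.938 ± 3·617.699 → [-820.2, 2886.0]
Outside: 3277 → excluded.
Retained (n=15): Σ = 13250, mean = 13250/15 = 883.333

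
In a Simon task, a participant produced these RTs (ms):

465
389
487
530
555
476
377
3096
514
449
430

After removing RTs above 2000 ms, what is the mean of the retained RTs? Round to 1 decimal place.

Excluded: 3096
Retained (n=10): Σ = 4672
Mean = 4672/10 = 467.2000

467.2 ms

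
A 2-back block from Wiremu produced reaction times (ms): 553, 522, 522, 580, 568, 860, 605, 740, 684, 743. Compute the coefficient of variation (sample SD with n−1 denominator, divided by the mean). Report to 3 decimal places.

0.178

n = 10, Σ = 6377, M = 637.7000
Σ(x−M)² = 116318.100; s = √(116318.100/9) = 113.6848
CV = 113.6848 / 637.7000 = 0.17827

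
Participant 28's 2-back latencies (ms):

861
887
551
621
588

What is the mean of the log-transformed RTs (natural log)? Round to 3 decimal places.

6.533

ln(RT): 6.7581, 6.7878, 6.3117, 6.4313, 6.3767
Σ ln(RT) = 32.6657
Mean = 32.6657/5 = 6.53315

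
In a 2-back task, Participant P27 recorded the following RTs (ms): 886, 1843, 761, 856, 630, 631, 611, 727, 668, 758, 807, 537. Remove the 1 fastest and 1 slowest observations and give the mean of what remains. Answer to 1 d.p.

733.5 ms

Sorted: 537, 611, 630, 631, 668, 727, 758, 761, 807, 856, 886, 1843
Drop lowest 1 (537) and highest 1 (1843)
Remaining (n=10): Σ = 7335, mean = 7335/10 = 733.500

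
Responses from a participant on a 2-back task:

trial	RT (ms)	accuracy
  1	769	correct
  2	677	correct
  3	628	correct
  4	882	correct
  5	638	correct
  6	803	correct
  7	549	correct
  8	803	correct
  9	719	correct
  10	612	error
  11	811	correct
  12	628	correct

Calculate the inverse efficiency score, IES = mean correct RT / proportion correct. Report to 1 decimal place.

784.2 ms

Correct trials (n=11): 769, 677, 628, 882, 638, 803, 549, 803, 719, 811, 628
Mean correct RT = 7907/11 = 718.8182 ms
Proportion correct = 11/12
IES = 718.8182 / (11/12) = 784.165 ms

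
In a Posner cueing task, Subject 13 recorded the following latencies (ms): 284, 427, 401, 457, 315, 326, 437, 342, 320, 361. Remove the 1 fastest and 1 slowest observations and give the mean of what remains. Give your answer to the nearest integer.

366 ms

Sorted: 284, 315, 320, 326, 342, 361, 401, 427, 437, 457
Drop lowest 1 (284) and highest 1 (457)
Remaining (n=8): Σ = 2929, mean = 2929/8 = 366.125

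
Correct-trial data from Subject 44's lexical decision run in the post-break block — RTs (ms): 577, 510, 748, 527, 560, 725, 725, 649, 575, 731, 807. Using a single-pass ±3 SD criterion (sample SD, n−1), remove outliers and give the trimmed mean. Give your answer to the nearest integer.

n = 11, ΣRT = 7134, M = 648.545
Σ(x−M)² = 105824.73; s = √(105824.73/10) = 102.871
Cutoffs: 648.545 ± 3·102.871 → [339.9, 957.2]
No RTs fall outside the cutoffs; all 11 retained. Mean = 7134/11 = 648.545

649 ms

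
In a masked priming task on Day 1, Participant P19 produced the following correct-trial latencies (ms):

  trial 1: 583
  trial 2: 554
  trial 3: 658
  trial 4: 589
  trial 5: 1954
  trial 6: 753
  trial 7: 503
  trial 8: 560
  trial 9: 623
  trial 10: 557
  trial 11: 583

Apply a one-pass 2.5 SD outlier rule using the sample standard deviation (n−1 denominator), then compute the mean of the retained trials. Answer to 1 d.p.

n = 11, ΣRT = 7917, M = 719.727
Σ(x−M)² = 1718610.18; s = √(1718610.18/10) = 414.561
Cutoffs: 719.727 ± 2.5·414.561 → [-316.7, 1756.1]
Outside: 1954 → excluded.
Retained (n=10): Σ = 5963, mean = 5963/10 = 596.300

596.3 ms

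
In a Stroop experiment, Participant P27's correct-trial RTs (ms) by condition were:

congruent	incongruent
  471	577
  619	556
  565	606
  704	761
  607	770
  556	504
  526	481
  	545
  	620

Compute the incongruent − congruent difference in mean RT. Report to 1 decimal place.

M(congruent) = 4048/7 = 578.286
M(incongruent) = 5420/9 = 602.222
Difference = 602.222 − 578.286 = 23.937 ms

23.9 ms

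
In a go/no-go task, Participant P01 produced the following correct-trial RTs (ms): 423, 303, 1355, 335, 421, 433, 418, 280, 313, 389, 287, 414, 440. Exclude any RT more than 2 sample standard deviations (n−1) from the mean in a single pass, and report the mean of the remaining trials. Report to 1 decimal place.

n = 13, ΣRT = 5811, M = 447.000
Σ(x−M)² = 935980.00; s = √(935980.00/12) = 279.282
Cutoffs: 447.000 ± 2·279.282 → [-111.6, 1005.6]
Outside: 1355 → excluded.
Retained (n=12): Σ = 4456, mean = 4456/12 = 371.333

371.3 ms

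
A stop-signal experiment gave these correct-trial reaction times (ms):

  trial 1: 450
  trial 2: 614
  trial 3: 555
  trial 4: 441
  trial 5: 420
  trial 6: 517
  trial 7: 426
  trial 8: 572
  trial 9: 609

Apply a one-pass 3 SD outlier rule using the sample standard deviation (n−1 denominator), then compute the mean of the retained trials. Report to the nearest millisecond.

n = 9, ΣRT = 4604, M = 511.556
Σ(x−M)² = 50030.22; s = √(50030.22/8) = 79.081
Cutoffs: 511.556 ± 3·79.081 → [274.3, 748.8]
No RTs fall outside the cutoffs; all 9 retained. Mean = 4604/9 = 511.556

512 ms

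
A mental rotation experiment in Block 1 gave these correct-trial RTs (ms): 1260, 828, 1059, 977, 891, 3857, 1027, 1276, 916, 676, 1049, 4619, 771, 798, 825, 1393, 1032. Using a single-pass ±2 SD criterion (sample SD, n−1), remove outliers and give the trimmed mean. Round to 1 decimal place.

n = 17, ΣRT = 23254, M = 1367.882
Σ(x−M)² = 19542629.76; s = √(19542629.76/16) = 1105.176
Cutoffs: 1367.882 ± 2·1105.176 → [-842.5, 3578.2]
Outside: 3857, 4619 → excluded.
Retained (n=15): Σ = 14778, mean = 14778/15 = 985.200

985.2 ms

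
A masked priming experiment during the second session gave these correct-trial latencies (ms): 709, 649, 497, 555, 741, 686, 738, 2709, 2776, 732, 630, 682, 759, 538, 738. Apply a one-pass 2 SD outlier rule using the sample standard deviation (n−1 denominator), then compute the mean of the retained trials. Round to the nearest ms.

n = 15, ΣRT = 14139, M = 942.600
Σ(x−M)² = 7568689.60; s = √(7568689.60/14) = 735.269
Cutoffs: 942.600 ± 2·735.269 → [-527.9, 2413.1]
Outside: 2709, 2776 → excluded.
Retained (n=13): Σ = 8654, mean = 8654/13 = 665.692

666 ms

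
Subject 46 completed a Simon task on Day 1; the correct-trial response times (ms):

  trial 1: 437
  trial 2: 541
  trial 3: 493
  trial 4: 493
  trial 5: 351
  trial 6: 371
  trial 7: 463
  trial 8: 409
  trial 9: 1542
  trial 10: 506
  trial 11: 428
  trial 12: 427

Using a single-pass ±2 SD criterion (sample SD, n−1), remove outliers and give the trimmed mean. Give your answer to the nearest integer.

n = 12, ΣRT = 6461, M = 538.417
Σ(x−M)² = 1132842.92; s = √(1132842.92/11) = 320.914
Cutoffs: 538.417 ± 2·320.914 → [-103.4, 1180.2]
Outside: 1542 → excluded.
Retained (n=11): Σ = 4919, mean = 4919/11 = 447.182

447 ms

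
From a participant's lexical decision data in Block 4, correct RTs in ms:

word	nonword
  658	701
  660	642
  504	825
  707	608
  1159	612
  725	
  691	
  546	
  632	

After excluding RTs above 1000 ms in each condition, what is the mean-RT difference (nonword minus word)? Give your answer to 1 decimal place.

37.2 ms

word: exclude 1159
M(word) = 5123/8 = 640.375
M(nonword) = 3388/5 = 677.600
Difference = 677.600 − 640.375 = 37.225 ms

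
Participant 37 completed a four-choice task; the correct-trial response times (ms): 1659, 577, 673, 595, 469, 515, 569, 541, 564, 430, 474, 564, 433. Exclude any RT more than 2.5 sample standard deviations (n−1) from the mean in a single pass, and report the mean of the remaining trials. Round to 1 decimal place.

533.7 ms

n = 13, ΣRT = 8063, M = 620.231
Σ(x−M)² = 1226128.31; s = √(1226128.31/12) = 319.652
Cutoffs: 620.231 ± 2.5·319.652 → [-178.9, 1419.4]
Outside: 1659 → excluded.
Retained (n=12): Σ = 6404, mean = 6404/12 = 533.667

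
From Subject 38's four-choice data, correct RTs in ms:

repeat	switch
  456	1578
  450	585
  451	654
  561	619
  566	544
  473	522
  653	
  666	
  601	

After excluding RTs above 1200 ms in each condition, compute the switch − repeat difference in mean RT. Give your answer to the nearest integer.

43 ms

switch: exclude 1578
M(repeat) = 4877/9 = 541.889
M(switch) = 2924/5 = 584.800
Difference = 584.800 − 541.889 = 42.911 ms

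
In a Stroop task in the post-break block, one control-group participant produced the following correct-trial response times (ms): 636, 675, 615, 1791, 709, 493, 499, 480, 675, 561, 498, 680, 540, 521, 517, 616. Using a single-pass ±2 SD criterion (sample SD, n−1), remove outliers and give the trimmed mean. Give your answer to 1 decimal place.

581.0 ms

n = 16, ΣRT = 10506, M = 656.625
Σ(x−M)² = 1463191.75; s = √(1463191.75/15) = 312.324
Cutoffs: 656.625 ± 2·312.324 → [32.0, 1281.3]
Outside: 1791 → excluded.
Retained (n=15): Σ = 8715, mean = 8715/15 = 581.000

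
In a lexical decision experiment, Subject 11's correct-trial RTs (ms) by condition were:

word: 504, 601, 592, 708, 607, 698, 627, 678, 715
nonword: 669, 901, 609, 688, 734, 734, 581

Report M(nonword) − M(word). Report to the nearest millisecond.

66 ms

M(word) = 5730/9 = 636.667
M(nonword) = 4916/7 = 702.286
Difference = 702.286 − 636.667 = 65.619 ms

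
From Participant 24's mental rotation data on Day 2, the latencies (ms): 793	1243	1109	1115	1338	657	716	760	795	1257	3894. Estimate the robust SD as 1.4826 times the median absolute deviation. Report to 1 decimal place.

465.5 ms

Sorted: 657, 716, 760, 793, 795, 1109, 1115, 1243, 1257, 1338, 3894 → median = 1109
|x − 1109| sorted: 0, 6, 134, 148, 229, 314, 316, 349, 393, 452, 2785 → MAD = 314
Robust SD ≈ 1.4826 × 314 = 465.536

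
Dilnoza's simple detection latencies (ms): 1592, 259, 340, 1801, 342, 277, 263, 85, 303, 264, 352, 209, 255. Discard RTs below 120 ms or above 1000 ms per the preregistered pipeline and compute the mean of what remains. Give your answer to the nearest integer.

Excluded: 85, 1592, 1801
Retained (n=10): Σ = 2864
Mean = 2864/10 = 286.4000

286 ms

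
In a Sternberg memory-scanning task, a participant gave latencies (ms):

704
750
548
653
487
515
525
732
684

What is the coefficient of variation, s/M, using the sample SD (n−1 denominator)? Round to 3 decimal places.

n = 9, Σ = 5598, M = 622.0000
Σ(x−M)² = 84572.000; s = √(84572.000/8) = 102.8178
CV = 102.8178 / 622.0000 = 0.16530

0.165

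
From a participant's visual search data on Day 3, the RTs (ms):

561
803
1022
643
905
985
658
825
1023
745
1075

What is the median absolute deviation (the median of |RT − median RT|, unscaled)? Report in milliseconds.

167 ms

Sorted: 561, 643, 658, 745, 803, 825, 905, 985, 1022, 1023, 1075 → median = 825
|x − 825|: 264, 22, 197, 182, 80, 160, 167, 0, 198, 80, 250
Sorted deviations: 0, 22, 80, 80, 160, 167, 182, 197, 198, 250, 264 → MAD = 167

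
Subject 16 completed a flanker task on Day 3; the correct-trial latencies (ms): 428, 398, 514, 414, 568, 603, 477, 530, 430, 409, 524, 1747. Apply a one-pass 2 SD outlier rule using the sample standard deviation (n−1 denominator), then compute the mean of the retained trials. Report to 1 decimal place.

n = 12, ΣRT = 7042, M = 586.833
Σ(x−M)² = 1518127.67; s = √(1518127.67/11) = 371.499
Cutoffs: 586.833 ± 2·371.499 → [-156.2, 1329.8]
Outside: 1747 → excluded.
Retained (n=11): Σ = 5295, mean = 5295/11 = 481.364

481.4 ms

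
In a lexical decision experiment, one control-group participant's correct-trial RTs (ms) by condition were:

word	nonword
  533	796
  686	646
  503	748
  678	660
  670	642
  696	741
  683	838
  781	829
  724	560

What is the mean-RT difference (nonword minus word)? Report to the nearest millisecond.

56 ms

M(word) = 5954/9 = 661.556
M(nonword) = 6460/9 = 717.778
Difference = 717.778 − 661.556 = 56.222 ms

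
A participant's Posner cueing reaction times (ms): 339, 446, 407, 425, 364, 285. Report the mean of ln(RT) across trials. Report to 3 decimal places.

5.923

ln(RT): 5.8260, 6.1003, 6.0088, 6.0521, 5.8972, 5.6525
Σ ln(RT) = 35.5369
Mean = 35.5369/6 = 5.92281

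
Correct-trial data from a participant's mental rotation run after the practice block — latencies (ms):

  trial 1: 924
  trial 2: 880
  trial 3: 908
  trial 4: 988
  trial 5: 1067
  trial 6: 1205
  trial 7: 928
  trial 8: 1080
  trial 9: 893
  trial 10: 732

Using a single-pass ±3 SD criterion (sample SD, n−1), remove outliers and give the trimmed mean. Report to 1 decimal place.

n = 10, ΣRT = 9605, M = 960.500
Σ(x−M)² = 154552.50; s = √(154552.50/9) = 131.044
Cutoffs: 960.500 ± 3·131.044 → [567.4, 1353.6]
No RTs fall outside the cutoffs; all 10 retained. Mean = 9605/10 = 960.500

960.5 ms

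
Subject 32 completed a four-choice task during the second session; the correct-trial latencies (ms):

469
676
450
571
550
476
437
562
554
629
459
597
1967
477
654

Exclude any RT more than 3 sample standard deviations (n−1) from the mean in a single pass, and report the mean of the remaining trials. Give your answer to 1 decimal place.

n = 15, ΣRT = 9528, M = 635.200
Σ(x−M)² = 1983162.40; s = √(1983162.40/14) = 376.370
Cutoffs: 635.200 ± 3·376.370 → [-493.9, 1764.3]
Outside: 1967 → excluded.
Retained (n=14): Σ = 7561, mean = 7561/14 = 540.071

540.1 ms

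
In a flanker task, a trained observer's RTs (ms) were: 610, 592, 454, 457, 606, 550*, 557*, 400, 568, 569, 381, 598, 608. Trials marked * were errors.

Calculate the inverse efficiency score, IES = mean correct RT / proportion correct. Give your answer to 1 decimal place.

627.8 ms

Correct trials (n=11): 610, 592, 454, 457, 606, 400, 568, 569, 381, 598, 608
Mean correct RT = 5843/11 = 531.1818 ms
Proportion correct = 11/13
IES = 531.1818 / (11/13) = 627.760 ms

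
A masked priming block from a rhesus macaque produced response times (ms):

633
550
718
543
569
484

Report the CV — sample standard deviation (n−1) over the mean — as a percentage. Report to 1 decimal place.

n = 6, Σ = 3497, M = 582.8333
Σ(x−M)² = 33410.833; s = √(33410.833/5) = 81.7445
CV = 81.7445 / 582.8333 = 0.14025 = 14.025%

14.0%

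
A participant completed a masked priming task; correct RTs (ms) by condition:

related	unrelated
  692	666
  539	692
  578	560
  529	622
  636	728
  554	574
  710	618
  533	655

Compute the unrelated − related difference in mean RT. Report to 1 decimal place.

M(related) = 4771/8 = 596.375
M(unrelated) = 5115/8 = 639.375
Difference = 639.375 − 596.375 = 43.000 ms

43.0 ms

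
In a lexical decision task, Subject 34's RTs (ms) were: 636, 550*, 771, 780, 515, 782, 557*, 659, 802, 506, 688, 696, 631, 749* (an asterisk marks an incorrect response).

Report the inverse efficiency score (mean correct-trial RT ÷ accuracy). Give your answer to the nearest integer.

Correct trials (n=11): 636, 771, 780, 515, 782, 659, 802, 506, 688, 696, 631
Mean correct RT = 7466/11 = 678.7273 ms
Proportion correct = 11/14
IES = 678.7273 / (11/14) = 863.835 ms

864 ms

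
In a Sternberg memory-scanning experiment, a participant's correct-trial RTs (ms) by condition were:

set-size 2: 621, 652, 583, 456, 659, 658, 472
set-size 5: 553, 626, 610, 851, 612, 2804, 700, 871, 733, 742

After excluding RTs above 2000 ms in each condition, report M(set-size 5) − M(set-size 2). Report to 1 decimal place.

set-size 5: exclude 2804
M(set-size 2) = 4101/7 = 585.857
M(set-size 5) = 6298/9 = 699.778
Difference = 699.778 − 585.857 = 113.921 ms

113.9 ms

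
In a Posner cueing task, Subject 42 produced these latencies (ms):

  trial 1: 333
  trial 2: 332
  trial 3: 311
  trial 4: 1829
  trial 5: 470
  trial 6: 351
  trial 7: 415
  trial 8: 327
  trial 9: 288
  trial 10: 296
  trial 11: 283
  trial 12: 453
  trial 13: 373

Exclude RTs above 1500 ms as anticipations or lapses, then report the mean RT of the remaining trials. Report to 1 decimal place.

352.7 ms

Excluded: 1829
Retained (n=12): Σ = 4232
Mean = 4232/12 = 352.6667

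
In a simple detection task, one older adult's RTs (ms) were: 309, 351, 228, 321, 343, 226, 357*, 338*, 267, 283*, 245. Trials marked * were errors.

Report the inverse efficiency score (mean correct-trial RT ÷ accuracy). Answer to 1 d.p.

Correct trials (n=8): 309, 351, 228, 321, 343, 226, 267, 245
Mean correct RT = 2290/8 = 286.2500 ms
Proportion correct = 8/11
IES = 286.2500 / (8/11) = 393.594 ms

393.6 ms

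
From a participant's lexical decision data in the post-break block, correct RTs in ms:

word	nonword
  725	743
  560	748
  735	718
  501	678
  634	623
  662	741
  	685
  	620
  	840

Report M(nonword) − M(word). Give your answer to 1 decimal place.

M(word) = 3817/6 = 636.167
M(nonword) = 6396/9 = 710.667
Difference = 710.667 − 636.167 = 74.500 ms

74.5 ms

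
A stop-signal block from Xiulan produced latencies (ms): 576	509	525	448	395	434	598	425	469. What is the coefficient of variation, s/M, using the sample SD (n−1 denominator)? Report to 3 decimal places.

0.144

n = 9, Σ = 4379, M = 486.5556
Σ(x−M)² = 39130.222; s = √(39130.222/8) = 69.9377
CV = 69.9377 / 486.5556 = 0.14374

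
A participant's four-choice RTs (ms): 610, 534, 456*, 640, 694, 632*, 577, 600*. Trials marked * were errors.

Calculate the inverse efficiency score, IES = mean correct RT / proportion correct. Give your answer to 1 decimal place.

Correct trials (n=5): 610, 534, 640, 694, 577
Mean correct RT = 3055/5 = 611.0000 ms
Proportion correct = 5/8
IES = 611.0000 / (5/8) = 977.600 ms

977.6 ms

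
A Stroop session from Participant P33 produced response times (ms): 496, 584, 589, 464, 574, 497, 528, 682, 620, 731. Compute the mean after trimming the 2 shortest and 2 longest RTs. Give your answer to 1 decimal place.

565.3 ms

Sorted: 464, 496, 497, 528, 574, 584, 589, 620, 682, 731
Drop lowest 2 (464, 496) and highest 2 (682, 731)
Remaining (n=6): Σ = 3392, mean = 3392/6 = 565.333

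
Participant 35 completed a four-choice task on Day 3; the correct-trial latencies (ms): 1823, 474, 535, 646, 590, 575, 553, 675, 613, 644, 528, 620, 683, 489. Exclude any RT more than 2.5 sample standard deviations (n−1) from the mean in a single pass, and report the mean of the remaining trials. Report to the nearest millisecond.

n = 14, ΣRT = 9448, M = 674.857
Σ(x−M)² = 1474953.71; s = √(1474953.71/13) = 336.835
Cutoffs: 674.857 ± 2.5·336.835 → [-167.2, 1516.9]
Outside: 1823 → excluded.
Retained (n=13): Σ = 7625, mean = 7625/13 = 586.538

587 ms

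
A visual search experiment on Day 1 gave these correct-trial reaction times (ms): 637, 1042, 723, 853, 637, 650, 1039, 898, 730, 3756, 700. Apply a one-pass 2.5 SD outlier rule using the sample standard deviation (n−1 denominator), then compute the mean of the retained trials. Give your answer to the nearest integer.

n = 11, ΣRT = 11665, M = 1060.455
Σ(x−M)² = 8216298.73; s = √(8216298.73/10) = 906.438
Cutoffs: 1060.455 ± 2.5·906.438 → [-1205.6, 3326.5]
Outside: 3756 → excluded.
Retained (n=10): Σ = 7909, mean = 7909/10 = 790.900

791 ms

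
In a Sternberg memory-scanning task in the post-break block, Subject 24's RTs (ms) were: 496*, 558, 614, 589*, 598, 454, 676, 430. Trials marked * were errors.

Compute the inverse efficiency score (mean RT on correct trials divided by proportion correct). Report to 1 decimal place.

740.0 ms

Correct trials (n=6): 558, 614, 598, 454, 676, 430
Mean correct RT = 3330/6 = 555.0000 ms
Proportion correct = 6/8
IES = 555.0000 / (6/8) = 740.000 ms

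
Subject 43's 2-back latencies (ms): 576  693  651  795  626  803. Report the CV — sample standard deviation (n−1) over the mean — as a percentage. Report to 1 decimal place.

13.3%

n = 6, Σ = 4144, M = 690.6667
Σ(x−M)² = 42413.333; s = √(42413.333/5) = 92.1014
CV = 92.1014 / 690.6667 = 0.13335 = 13.335%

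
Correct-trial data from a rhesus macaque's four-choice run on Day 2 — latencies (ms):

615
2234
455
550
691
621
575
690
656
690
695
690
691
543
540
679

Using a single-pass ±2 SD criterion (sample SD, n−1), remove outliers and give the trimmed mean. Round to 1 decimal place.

n = 16, ΣRT = 11615, M = 725.938
Σ(x−M)² = 2507120.94; s = √(2507120.94/15) = 408.829
Cutoffs: 725.938 ± 2·408.829 → [-91.7, 1543.6]
Outside: 2234 → excluded.
Retained (n=15): Σ = 9381, mean = 9381/15 = 625.400

625.4 ms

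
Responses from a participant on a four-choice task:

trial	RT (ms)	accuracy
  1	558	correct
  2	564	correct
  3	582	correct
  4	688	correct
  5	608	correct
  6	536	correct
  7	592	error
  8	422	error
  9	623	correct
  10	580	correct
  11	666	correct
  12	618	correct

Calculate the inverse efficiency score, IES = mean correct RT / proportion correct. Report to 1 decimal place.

722.8 ms

Correct trials (n=10): 558, 564, 582, 688, 608, 536, 623, 580, 666, 618
Mean correct RT = 6023/10 = 602.3000 ms
Proportion correct = 10/12
IES = 602.3000 / (10/12) = 722.760 ms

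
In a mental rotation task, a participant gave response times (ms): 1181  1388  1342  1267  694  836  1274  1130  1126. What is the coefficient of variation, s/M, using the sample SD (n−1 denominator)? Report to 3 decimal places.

n = 9, Σ = 10238, M = 1137.5556
Σ(x−M)² = 429648.222; s = √(429648.222/8) = 231.7456
CV = 231.7456 / 1137.5556 = 0.20372

0.204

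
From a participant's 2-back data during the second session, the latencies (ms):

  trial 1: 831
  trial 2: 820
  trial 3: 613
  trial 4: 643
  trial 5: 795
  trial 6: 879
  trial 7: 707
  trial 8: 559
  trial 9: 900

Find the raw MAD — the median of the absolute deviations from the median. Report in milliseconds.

88 ms

Sorted: 559, 613, 643, 707, 795, 820, 831, 879, 900 → median = 795
|x − 795|: 36, 25, 182, 152, 0, 84, 88, 236, 105
Sorted deviations: 0, 25, 36, 84, 88, 105, 152, 182, 236 → MAD = 88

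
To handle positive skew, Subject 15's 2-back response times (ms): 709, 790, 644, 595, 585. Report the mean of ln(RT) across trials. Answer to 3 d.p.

ln(RT): 6.5639, 6.6720, 6.4677, 6.3886, 6.3716
Σ ln(RT) = 32.4638
Mean = 32.4638/5 = 6.49275

6.493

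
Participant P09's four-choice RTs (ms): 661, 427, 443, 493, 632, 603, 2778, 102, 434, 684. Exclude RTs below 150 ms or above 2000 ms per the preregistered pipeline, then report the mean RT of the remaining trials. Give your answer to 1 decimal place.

547.1 ms

Excluded: 102, 2778
Retained (n=8): Σ = 4377
Mean = 4377/8 = 547.1250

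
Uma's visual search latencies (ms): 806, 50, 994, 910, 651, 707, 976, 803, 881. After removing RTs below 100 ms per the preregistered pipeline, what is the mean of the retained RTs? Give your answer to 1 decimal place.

Excluded: 50
Retained (n=8): Σ = 6728
Mean = 6728/8 = 841.0000

841.0 ms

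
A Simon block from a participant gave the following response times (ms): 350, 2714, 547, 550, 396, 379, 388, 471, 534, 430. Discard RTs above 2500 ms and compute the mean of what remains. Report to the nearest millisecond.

449 ms

Excluded: 2714
Retained (n=9): Σ = 4045
Mean = 4045/9 = 449.4444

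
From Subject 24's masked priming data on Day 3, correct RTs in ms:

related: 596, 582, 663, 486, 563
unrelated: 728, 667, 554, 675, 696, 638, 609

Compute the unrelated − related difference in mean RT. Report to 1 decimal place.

M(related) = 2890/5 = 578.000
M(unrelated) = 4567/7 = 652.429
Difference = 652.429 − 578.000 = 74.429 ms

74.4 ms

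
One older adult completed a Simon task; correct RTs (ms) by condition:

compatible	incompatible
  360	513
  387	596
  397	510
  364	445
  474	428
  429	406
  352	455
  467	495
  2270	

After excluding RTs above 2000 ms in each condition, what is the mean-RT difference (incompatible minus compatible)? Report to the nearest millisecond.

compatible: exclude 2270
M(compatible) = 3230/8 = 403.750
M(incompatible) = 3848/8 = 481.000
Difference = 481.000 − 403.750 = 77.250 ms

77 ms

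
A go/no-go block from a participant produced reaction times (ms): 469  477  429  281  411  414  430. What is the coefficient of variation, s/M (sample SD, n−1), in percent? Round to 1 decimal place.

n = 7, Σ = 2911, M = 415.8571
Σ(x−M)² = 25148.857; s = √(25148.857/6) = 64.7416
CV = 64.7416 / 415.8571 = 0.15568 = 15.568%

15.6%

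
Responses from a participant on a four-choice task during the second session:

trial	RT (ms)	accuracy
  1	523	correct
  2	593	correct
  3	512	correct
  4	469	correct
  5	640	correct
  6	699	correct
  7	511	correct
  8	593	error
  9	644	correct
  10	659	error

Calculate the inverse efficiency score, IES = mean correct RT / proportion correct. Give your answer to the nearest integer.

717 ms

Correct trials (n=8): 523, 593, 512, 469, 640, 699, 511, 644
Mean correct RT = 4591/8 = 573.8750 ms
Proportion correct = 8/10
IES = 573.8750 / (8/10) = 717.344 ms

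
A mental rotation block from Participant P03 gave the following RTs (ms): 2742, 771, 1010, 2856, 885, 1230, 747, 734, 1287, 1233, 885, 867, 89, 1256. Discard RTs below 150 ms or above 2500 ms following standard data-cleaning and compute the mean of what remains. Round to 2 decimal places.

991.36 ms

Excluded: 89, 2742, 2856
Retained (n=11): Σ = 10905
Mean = 10905/11 = 991.3636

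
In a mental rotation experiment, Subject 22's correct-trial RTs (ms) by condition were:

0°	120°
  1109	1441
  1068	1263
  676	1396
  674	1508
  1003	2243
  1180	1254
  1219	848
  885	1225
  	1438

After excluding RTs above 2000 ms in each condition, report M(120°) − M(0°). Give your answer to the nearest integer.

320 ms

120°: exclude 2243
M(0°) = 7814/8 = 976.750
M(120°) = 10373/8 = 1296.625
Difference = 1296.625 − 976.750 = 319.875 ms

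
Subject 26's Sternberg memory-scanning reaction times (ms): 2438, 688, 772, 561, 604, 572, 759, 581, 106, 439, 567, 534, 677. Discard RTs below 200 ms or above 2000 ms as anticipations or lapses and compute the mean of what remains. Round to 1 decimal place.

Excluded: 106, 2438
Retained (n=11): Σ = 6754
Mean = 6754/11 = 614.0000

614.0 ms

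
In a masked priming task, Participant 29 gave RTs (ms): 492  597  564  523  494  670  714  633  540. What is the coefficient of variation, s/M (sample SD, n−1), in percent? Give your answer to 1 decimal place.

n = 9, Σ = 5227, M = 580.7778
Σ(x−M)² = 49393.556; s = √(49393.556/8) = 78.5760
CV = 78.5760 / 580.7778 = 0.13529 = 13.529%

13.5%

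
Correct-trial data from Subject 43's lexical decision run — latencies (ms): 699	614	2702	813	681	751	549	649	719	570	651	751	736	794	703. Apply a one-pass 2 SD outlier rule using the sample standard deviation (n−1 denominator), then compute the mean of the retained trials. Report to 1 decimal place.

691.4 ms

n = 15, ΣRT = 12382, M = 825.467
Σ(x−M)² = 3852809.73; s = √(3852809.73/14) = 524.596
Cutoffs: 825.467 ± 2·524.596 → [-223.7, 1874.7]
Outside: 2702 → excluded.
Retained (n=14): Σ = 9680, mean = 9680/14 = 691.429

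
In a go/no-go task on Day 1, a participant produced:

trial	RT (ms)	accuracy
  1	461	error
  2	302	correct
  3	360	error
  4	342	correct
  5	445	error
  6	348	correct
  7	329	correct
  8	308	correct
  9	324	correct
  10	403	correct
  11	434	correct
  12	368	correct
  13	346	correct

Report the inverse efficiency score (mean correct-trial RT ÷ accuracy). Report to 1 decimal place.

455.5 ms

Correct trials (n=10): 302, 342, 348, 329, 308, 324, 403, 434, 368, 346
Mean correct RT = 3504/10 = 350.4000 ms
Proportion correct = 10/13
IES = 350.4000 / (10/13) = 455.520 ms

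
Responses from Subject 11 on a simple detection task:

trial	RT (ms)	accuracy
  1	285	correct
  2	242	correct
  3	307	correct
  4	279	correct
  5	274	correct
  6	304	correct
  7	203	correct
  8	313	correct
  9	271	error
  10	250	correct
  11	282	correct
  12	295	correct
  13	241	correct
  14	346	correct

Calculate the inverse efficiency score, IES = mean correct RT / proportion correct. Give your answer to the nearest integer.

Correct trials (n=13): 285, 242, 307, 279, 274, 304, 203, 313, 250, 282, 295, 241, 346
Mean correct RT = 3621/13 = 278.5385 ms
Proportion correct = 13/14
IES = 278.5385 / (13/14) = 299.964 ms

300 ms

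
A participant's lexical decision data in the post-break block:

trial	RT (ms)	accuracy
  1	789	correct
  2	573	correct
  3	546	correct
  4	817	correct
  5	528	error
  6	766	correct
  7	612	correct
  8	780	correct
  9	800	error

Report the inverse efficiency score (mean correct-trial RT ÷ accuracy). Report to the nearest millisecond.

Correct trials (n=7): 789, 573, 546, 817, 766, 612, 780
Mean correct RT = 4883/7 = 697.5714 ms
Proportion correct = 7/9
IES = 697.5714 / (7/9) = 896.878 ms

897 ms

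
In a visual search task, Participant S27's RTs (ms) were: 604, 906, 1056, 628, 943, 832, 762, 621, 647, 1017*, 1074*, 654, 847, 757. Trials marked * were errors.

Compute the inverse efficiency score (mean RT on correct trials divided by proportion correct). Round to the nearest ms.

Correct trials (n=12): 604, 906, 1056, 628, 943, 832, 762, 621, 647, 654, 847, 757
Mean correct RT = 9257/12 = 771.4167 ms
Proportion correct = 12/14
IES = 771.4167 / (12/14) = 899.986 ms

900 ms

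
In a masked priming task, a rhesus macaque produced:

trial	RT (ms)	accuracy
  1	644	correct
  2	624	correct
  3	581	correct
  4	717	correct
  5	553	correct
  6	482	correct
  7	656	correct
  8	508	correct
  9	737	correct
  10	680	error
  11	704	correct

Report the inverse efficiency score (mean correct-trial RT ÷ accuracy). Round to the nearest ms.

Correct trials (n=10): 644, 624, 581, 717, 553, 482, 656, 508, 737, 704
Mean correct RT = 6206/10 = 620.6000 ms
Proportion correct = 10/11
IES = 620.6000 / (10/11) = 682.660 ms

683 ms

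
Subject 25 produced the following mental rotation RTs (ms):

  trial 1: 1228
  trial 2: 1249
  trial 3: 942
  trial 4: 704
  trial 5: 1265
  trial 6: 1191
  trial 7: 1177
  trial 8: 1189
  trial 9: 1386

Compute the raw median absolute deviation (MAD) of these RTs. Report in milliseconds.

58 ms

Sorted: 704, 942, 1177, 1189, 1191, 1228, 1249, 1265, 1386 → median = 1191
|x − 1191|: 37, 58, 249, 487, 74, 0, 14, 2, 195
Sorted deviations: 0, 2, 14, 37, 58, 74, 195, 249, 487 → MAD = 58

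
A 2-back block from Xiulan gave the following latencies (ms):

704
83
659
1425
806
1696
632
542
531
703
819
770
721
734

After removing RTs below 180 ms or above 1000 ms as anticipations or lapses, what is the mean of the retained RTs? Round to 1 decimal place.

Excluded: 83, 1425, 1696
Retained (n=11): Σ = 7621
Mean = 7621/11 = 692.8182

692.8 ms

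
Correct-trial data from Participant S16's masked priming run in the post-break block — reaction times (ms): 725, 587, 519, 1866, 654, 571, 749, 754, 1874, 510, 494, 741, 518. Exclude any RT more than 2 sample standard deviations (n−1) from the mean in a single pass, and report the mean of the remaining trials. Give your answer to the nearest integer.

n = 13, ΣRT = 10562, M = 812.462
Σ(x−M)² = 2756983.23; s = √(2756983.23/12) = 479.321
Cutoffs: 812.462 ± 2·479.321 → [-146.2, 1771.1]
Outside: 1866, 1874 → excluded.
Retained (n=11): Σ = 6822, mean = 6822/11 = 620.182

620 ms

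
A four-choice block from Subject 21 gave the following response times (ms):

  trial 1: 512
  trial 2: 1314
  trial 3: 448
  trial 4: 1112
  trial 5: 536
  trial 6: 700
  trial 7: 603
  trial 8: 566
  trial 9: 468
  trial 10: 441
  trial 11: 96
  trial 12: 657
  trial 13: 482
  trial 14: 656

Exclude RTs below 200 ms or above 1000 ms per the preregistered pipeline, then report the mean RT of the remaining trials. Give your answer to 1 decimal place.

Excluded: 96, 1112, 1314
Retained (n=11): Σ = 6069
Mean = 6069/11 = 551.7273

551.7 ms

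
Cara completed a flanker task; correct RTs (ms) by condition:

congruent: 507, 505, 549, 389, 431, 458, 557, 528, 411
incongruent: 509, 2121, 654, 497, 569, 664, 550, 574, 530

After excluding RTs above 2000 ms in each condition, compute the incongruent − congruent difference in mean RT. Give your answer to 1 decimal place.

incongruent: exclude 2121
M(congruent) = 4335/9 = 481.667
M(incongruent) = 4547/8 = 568.375
Difference = 568.375 − 481.667 = 86.708 ms

86.7 ms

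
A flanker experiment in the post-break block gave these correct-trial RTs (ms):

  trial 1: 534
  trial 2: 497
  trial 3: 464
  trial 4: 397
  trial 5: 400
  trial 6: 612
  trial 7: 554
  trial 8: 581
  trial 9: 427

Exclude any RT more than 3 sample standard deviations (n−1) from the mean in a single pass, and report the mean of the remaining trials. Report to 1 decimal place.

n = 9, ΣRT = 4466, M = 496.222
Σ(x−M)² = 50291.56; s = √(50291.56/8) = 79.287
Cutoffs: 496.222 ± 3·79.287 → [258.4, 734.1]
No RTs fall outside the cutoffs; all 9 retained. Mean = 4466/9 = 496.222

496.2 ms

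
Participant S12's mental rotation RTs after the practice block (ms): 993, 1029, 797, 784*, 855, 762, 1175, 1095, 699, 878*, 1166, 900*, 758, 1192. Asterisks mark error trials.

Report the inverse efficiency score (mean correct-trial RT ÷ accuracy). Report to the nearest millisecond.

Correct trials (n=11): 993, 1029, 797, 855, 762, 1175, 1095, 699, 1166, 758, 1192
Mean correct RT = 10521/11 = 956.4545 ms
Proportion correct = 11/14
IES = 956.4545 / (11/14) = 1217.306 ms

1217 ms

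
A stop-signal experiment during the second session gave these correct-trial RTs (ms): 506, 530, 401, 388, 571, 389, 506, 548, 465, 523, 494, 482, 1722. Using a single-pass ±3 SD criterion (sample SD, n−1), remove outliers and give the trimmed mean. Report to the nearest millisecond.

484 ms

n = 13, ΣRT = 7525, M = 578.846
Σ(x−M)² = 1457563.69; s = √(1457563.69/12) = 348.516
Cutoffs: 578.846 ± 3·348.516 → [-466.7, 1624.4]
Outside: 1722 → excluded.
Retained (n=12): Σ = 5803, mean = 5803/12 = 483.583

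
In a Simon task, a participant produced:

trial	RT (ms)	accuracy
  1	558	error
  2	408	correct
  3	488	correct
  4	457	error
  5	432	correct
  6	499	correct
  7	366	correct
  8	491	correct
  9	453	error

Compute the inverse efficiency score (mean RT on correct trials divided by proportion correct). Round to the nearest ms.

671 ms

Correct trials (n=6): 408, 488, 432, 499, 366, 491
Mean correct RT = 2684/6 = 447.3333 ms
Proportion correct = 6/9
IES = 447.3333 / (6/9) = 671.000 ms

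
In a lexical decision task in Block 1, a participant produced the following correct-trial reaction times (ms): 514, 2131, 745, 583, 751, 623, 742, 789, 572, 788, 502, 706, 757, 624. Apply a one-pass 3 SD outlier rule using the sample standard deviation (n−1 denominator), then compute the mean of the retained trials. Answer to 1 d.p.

668.9 ms

n = 14, ΣRT = 10827, M = 773.357
Σ(x−M)² = 2113341.21; s = √(2113341.21/13) = 403.193
Cutoffs: 773.357 ± 3·403.193 → [-436.2, 1982.9]
Outside: 2131 → excluded.
Retained (n=13): Σ = 8696, mean = 8696/13 = 668.923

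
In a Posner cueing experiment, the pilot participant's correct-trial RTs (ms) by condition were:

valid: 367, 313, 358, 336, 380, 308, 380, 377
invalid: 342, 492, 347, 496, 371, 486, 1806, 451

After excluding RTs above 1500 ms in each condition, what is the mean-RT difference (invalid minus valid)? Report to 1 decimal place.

invalid: exclude 1806
M(valid) = 2819/8 = 352.375
M(invalid) = 2985/7 = 426.429
Difference = 426.429 − 352.375 = 74.054 ms

74.1 ms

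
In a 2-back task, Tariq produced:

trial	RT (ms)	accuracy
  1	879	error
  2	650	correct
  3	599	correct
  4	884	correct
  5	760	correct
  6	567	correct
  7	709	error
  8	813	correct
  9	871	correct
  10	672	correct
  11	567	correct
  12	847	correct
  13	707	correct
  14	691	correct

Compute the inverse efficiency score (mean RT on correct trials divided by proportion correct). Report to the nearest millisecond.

839 ms

Correct trials (n=12): 650, 599, 884, 760, 567, 813, 871, 672, 567, 847, 707, 691
Mean correct RT = 8628/12 = 719.0000 ms
Proportion correct = 12/14
IES = 719.0000 / (12/14) = 838.833 ms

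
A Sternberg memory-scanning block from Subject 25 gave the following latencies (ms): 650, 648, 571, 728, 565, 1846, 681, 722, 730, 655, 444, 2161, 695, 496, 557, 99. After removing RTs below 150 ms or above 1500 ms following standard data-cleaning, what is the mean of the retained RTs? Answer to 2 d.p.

626.31 ms

Excluded: 99, 1846, 2161
Retained (n=13): Σ = 8142
Mean = 8142/13 = 626.3077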